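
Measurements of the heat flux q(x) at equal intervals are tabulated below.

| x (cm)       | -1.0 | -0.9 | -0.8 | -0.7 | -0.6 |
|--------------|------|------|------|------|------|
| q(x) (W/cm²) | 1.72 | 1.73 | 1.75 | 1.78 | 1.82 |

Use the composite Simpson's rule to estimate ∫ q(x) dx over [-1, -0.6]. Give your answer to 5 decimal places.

h = 0.1, n = 4.
(h/3)·[y₀ + 4y₁ + 2y₂ + 4y₃ + y₄] = 0.033333·(21.08) = 0.70267.

0.70267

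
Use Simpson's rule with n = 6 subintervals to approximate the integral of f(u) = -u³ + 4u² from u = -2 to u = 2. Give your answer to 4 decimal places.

21.3333

h = (2 − (-2))/6 = 0.666667.
Nodes u₀,…,u₆ = -2, -1.333333, -0.666667, 0, 0.666667, 1.333333, 2.
f(u) = -u³ + 4u²: f₀=24, f₁=9.481481, f₂=2.074074, f₃=0, f₄=1.481481, f₅=4.740741, f₆=8.
(h/3)·[f₀ + 4f₁ + 2f₂ + 4f₃ + 2f₄ + 4f₅ + f₆] = 0.222222·(96) = 21.3333.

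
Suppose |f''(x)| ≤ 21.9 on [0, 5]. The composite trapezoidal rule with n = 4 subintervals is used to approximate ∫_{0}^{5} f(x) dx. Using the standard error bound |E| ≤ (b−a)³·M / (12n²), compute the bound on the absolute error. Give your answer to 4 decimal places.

|E| ≤ (5)³·21.9 / (12·4²) = 2737.5/192 = 14.2578.

14.2578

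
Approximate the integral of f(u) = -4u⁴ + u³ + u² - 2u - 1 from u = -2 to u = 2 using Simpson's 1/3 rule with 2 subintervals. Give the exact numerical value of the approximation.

-84

h = (2 − (-2))/2 = 2.
Nodes u₀,…,u₂ = -2, 0, 2.
f(u) = -4u⁴ + u³ + u² - 2u - 1: f₀=-65, f₁=-1, f₂=-57.
(h/3)·[f₀ + 4f₁ + f₂] = 0.666667·(-126) = -84.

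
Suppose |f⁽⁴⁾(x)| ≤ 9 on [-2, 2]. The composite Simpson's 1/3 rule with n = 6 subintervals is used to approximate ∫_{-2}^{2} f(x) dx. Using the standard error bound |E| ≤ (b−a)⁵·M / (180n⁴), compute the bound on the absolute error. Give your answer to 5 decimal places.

|E| ≤ (4)⁵·9 / (180·6⁴) = 9216/233280 = 0.03951.

0.03951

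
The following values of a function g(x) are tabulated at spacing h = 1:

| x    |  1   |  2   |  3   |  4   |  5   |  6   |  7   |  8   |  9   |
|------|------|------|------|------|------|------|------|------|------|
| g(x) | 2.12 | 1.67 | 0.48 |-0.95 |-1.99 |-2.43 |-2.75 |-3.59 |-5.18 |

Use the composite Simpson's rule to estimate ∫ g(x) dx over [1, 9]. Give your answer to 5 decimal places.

-10.92667

h = 1, n = 8.
(h/3)·[y₀ + 4y₁ + 2y₂ + 4y₃ + 2y₄ + 4y₅ + 2y₆ + 4y₇ + y₈] = 0.333333·(-32.78) = -10.92667.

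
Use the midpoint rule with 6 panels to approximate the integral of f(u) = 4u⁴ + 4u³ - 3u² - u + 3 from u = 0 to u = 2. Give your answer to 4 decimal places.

h = (2 − 0)/6 = 0.333333.
Midpoints m₁,…,m₆ = 0.166667, 0.5, 0.833333, 1.166667, 1.5, 1.833333.
f(m₁)=2.771605, f(m₂)=2.5, f(m₃)=4.327160, f(m₄)=11.512346, f(m₅)=28.5, f(m₆)=60.919753.
h·[f(m₁) + f(m₂) + f(m₃) + f(m₄) + f(m₅) + f(m₆)] = 0.333333·(110.530864) = 36.8436.

36.8436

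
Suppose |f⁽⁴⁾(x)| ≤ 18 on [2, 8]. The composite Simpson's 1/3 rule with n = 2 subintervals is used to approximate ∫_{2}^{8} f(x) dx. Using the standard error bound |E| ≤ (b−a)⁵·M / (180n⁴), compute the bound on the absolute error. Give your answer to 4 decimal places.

48.6000

|E| ≤ (6)⁵·18 / (180·2⁴) = 139968/2880 = 48.6000.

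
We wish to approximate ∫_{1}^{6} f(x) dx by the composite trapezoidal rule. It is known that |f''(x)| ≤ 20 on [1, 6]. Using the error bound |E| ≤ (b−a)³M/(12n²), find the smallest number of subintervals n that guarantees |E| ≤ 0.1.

Need 2500/(12n²) ≤ 0.1.
n² ≥ 2500/(12·0.1) = 2083.33 ⇒ n ≥ 45.6435, so the smallest n is 46.

46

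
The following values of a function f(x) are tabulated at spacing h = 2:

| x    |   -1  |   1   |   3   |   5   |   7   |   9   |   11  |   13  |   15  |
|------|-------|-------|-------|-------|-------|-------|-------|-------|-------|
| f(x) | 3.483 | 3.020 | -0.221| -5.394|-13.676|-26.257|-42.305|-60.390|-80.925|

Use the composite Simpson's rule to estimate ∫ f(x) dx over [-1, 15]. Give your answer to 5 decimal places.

-363.95333

h = 2, n = 8.
(h/3)·[y₀ + 4y₁ + 2y₂ + 4y₃ + 2y₄ + 4y₅ + 2y₆ + 4y₇ + y₈] = 0.666667·(-545.930) = -363.95333.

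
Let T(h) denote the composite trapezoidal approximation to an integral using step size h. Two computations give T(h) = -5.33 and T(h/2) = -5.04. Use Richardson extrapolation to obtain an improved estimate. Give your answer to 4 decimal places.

R = (4·T(h/2) − T(h)) / 3 = (4·(-5.04) − (-5.33))/3 = (-14.83)/3 = -4.9433.

-4.9433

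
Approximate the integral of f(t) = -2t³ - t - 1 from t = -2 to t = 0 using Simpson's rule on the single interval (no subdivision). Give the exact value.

S = (b−a)/6 · [f(-2) + 4f(-1) + f(0)] = 0.333333·[17 + 4·2 + (-1)] = 8.

8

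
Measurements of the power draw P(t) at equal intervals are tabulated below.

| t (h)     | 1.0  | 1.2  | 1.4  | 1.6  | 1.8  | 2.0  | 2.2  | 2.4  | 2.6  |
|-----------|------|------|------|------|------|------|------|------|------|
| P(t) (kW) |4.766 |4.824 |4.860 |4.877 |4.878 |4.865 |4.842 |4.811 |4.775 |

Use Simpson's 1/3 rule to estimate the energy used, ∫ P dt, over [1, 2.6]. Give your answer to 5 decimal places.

h = 0.2, n = 8.
(h/3)·[y₀ + 4y₁ + 2y₂ + 4y₃ + 2y₄ + 4y₅ + 2y₆ + 4y₇ + y₈] = 0.066667·(116.209) = 7.74727.

7.74727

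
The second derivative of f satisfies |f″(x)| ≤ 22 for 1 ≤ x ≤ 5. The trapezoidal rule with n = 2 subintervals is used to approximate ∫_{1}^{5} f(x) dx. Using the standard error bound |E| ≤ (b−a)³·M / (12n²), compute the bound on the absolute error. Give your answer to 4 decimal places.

|E| ≤ (4)³·22 / (12·2²) = 1408/48 = 29.3333.

29.3333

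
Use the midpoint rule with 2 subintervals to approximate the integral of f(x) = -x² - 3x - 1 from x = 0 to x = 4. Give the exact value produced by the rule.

-48

h = (4 − 0)/2 = 2.
Midpoints m₁,…,m₂ = 1, 3.
f(m₁)=-5, f(m₂)=-19.
h·[f(m₁) + f(m₂)] = 2·(-24) = -48.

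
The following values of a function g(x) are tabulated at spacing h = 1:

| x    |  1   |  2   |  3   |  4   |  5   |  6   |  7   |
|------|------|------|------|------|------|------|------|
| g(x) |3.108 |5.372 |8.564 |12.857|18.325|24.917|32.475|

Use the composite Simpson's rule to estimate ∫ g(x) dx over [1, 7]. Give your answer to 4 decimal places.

87.3150

h = 1, n = 6.
(h/3)·[y₀ + 4y₁ + 2y₂ + 4y₃ + 2y₄ + 4y₅ + y₆] = 0.333333·(261.945) = 87.3150.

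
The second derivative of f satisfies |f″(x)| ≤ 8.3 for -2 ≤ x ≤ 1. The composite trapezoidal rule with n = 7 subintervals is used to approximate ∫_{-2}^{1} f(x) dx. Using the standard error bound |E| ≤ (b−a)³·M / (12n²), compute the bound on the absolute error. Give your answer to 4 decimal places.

0.3811

|E| ≤ (3)³·8.3 / (12·7²) = 224.1/588 = 0.3811.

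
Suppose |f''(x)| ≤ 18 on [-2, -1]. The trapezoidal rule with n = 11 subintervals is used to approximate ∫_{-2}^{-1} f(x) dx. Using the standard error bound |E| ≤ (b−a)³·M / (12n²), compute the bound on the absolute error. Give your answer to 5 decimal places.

|E| ≤ (1)³·18 / (12·11²) = 18/1452 = 0.01240.

0.01240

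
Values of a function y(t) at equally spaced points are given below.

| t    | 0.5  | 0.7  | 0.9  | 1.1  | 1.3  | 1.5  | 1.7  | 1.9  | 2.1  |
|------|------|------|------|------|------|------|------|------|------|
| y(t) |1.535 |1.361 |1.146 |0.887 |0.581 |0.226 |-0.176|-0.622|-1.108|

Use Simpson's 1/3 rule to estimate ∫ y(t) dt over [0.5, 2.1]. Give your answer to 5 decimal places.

h = 0.2, n = 8.
(h/3)·[y₀ + 4y₁ + 2y₂ + 4y₃ + 2y₄ + 4y₅ + 2y₆ + 4y₇ + y₈] = 0.066667·(10.937) = 0.72913.

0.72913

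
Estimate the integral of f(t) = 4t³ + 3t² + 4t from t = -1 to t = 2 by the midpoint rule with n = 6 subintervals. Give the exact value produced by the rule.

29.4375

h = (2 − (-1))/6 = 0.5.
Midpoints m₁,…,m₆ = -0.75, -0.25, 0.25, 0.75, 1.25, 1.75.
f(m₁)=-3, f(m₂)=-0.875, f(m₃)=1.25, f(m₄)=6.375, f(m₅)=17.5, f(m₆)=37.625.
h·[f(m₁) + f(m₂) + f(m₃) + f(m₄) + f(m₅) + f(m₆)] = 0.5·(58.875) = 29.4375.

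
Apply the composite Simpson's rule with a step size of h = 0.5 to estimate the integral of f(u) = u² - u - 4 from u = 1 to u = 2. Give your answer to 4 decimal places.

h = (2 − 1)/2 = 0.5.
Nodes u₀,…,u₂ = 1, 1.5, 2.
f(u) = u² - u - 4: f₀=-4, f₁=-3.25, f₂=-2.
(h/3)·[f₀ + 4f₁ + f₂] = 0.166667·(-19) = -3.1667.

-3.1667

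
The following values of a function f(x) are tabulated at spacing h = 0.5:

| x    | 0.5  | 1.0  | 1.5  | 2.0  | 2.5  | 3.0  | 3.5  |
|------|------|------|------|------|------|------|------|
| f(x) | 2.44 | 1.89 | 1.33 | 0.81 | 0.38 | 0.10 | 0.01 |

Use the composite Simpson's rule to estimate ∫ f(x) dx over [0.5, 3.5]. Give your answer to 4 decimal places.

2.8450

h = 0.5, n = 6.
(h/3)·[y₀ + 4y₁ + 2y₂ + 4y₃ + 2y₄ + 4y₅ + y₆] = 0.166667·(17.07) = 2.8450.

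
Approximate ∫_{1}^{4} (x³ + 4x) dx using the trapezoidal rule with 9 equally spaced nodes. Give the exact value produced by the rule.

h = (4 − 1)/8 = 0.375.
Nodes x₀,…,x₈ = 1, 1.375, 1.75, 2.125, 2.5, 2.875, 3.25, 3.625, 4.
f(x) = x³ + 4x: f₀=5, f₁=8.099609375, f₂=12.359375, f₃=18.095703125, f₄=25.625, f₅=35.263671875, f₆=47.328125, f₇=62.134765625, f₈=80.
(h/2)·[f₀ + 2f₁ + 2f₂ + 2f₃ + 2f₄ + 2f₅ + 2f₆ + 2f₇ + f₈] = 0.1875·(502.8125) = 94.27734375.

94.27734375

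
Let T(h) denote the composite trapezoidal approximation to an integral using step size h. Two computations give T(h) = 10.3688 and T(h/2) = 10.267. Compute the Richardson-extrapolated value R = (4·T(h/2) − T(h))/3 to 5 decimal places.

10.23307

R = (4·T(h/2) − T(h)) / 3 = (4·10.267 − 10.3688)/3 = (30.6992)/3 = 10.23307.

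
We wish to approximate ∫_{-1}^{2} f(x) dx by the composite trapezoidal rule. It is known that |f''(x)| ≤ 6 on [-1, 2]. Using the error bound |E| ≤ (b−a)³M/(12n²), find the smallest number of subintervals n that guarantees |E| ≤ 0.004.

59

Need 162/(12n²) ≤ 0.004.
n² ≥ 162/(12·0.004) = 3375 ⇒ n ≥ 58.0948, so the smallest n is 59.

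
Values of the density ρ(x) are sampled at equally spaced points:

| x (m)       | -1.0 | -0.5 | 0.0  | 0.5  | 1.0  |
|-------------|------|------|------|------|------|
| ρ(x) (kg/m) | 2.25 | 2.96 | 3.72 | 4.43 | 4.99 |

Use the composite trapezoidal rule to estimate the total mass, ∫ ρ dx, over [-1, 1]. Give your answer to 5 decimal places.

7.36500

h = 0.5, n = 4.
(h/2)·[y₀ + 2y₁ + 2y₂ + 2y₃ + y₄] = 0.25·(29.46) = 7.36500.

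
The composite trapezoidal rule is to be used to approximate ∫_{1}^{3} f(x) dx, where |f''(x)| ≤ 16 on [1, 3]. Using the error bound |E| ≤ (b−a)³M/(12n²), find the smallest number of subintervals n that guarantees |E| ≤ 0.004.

Need 128/(12n²) ≤ 0.004.
n² ≥ 128/(12·0.004) = 2666.67 ⇒ n ≥ 51.6398, so the smallest n is 52.

52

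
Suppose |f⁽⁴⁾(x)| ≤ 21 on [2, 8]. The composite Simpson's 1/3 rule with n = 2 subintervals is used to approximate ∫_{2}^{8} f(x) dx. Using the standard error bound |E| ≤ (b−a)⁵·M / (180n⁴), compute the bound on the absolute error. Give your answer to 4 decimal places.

56.7000

|E| ≤ (6)⁵·21 / (180·2⁴) = 163296/2880 = 56.7000.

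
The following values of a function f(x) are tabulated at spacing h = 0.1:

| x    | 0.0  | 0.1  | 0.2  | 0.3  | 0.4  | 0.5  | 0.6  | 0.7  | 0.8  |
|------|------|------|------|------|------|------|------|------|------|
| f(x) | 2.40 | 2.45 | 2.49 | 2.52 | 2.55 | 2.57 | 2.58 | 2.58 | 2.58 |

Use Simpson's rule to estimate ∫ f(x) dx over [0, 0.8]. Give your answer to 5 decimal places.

h = 0.1, n = 8.
(h/3)·[y₀ + 4y₁ + 2y₂ + 4y₃ + 2y₄ + 4y₅ + 2y₆ + 4y₇ + y₈] = 0.033333·(60.70) = 2.02333.

2.02333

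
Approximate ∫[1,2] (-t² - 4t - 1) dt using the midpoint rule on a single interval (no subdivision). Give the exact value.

M = (b−a)·f(1.5) = 1·(-9.25) = -9.25.

-9.25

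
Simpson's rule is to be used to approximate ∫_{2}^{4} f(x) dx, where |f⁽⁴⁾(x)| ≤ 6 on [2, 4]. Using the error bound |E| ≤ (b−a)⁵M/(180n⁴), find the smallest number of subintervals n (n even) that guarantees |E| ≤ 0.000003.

Need 192/(180n⁴) ≤ 0.000003.
n⁴ ≥ 192/(180·0.000003) = 355556 ⇒ n ≥ 24.4189, so the smallest even n is 26. (n must be even for Simpson's rule.)

26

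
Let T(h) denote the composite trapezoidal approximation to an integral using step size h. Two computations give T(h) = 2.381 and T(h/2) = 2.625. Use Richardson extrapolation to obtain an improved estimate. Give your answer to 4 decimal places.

R = (4·T(h/2) − T(h)) / 3 = (4·2.625 − 2.381)/3 = (8.119)/3 = 2.7063.

2.7063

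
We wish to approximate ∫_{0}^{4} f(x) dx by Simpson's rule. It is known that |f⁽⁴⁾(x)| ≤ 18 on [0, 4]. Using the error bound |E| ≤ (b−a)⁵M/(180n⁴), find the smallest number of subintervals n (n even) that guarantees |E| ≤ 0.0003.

Need 18432/(180n⁴) ≤ 0.0003.
n⁴ ≥ 18432/(180·0.0003) = 341333 ⇒ n ≥ 24.1710, so the smallest even n is 26. (n must be even for Simpson's rule.)

26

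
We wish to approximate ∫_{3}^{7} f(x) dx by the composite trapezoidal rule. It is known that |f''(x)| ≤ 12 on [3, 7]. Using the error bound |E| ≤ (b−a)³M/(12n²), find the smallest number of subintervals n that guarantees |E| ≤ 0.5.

Need 768/(12n²) ≤ 0.5.
n² ≥ 768/(12·0.5) = 128 ⇒ n ≥ 11.3137, so the smallest n is 12.

12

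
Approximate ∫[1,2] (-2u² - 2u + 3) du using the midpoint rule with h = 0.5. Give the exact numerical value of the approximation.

-4.625

h = (2 − 1)/2 = 0.5.
Midpoints m₁,…,m₂ = 1.25, 1.75.
f(m₁)=-2.625, f(m₂)=-6.625.
h·[f(m₁) + f(m₂)] = 0.5·(-9.25) = -4.625.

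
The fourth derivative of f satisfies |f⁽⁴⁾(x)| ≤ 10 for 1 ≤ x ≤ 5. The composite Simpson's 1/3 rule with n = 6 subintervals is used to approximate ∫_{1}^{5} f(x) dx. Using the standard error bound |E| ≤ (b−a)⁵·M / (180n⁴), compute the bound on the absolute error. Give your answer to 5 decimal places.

0.04390

|E| ≤ (4)⁵·10 / (180·6⁴) = 10240/233280 = 0.04390.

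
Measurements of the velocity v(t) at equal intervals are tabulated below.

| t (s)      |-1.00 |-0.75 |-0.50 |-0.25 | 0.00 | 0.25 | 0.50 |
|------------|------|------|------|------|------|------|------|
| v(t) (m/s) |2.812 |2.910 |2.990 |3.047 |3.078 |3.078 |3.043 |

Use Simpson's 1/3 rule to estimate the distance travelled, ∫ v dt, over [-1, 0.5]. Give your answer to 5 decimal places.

h = 0.25, n = 6.
(h/3)·[y₀ + 4y₁ + 2y₂ + 4y₃ + 2y₄ + 4y₅ + y₆] = 0.083333·(54.131) = 4.51092.

4.51092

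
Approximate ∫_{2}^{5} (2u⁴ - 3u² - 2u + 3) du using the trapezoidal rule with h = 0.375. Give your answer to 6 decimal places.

h = (5 − 2)/8 = 0.375.
Nodes u₀,…,u₈ = 2, 2.375, 2.75, 3.125, 3.5, 3.875, 4.25, 4.625, 5.
f(u) = 2u⁴ - 3u² - 2u + 3: f₀=19, f₁=44.96142578125, f₂=89.1953125, f₃=158.18798828125, f₄=259.375, f₅=401.14111328125, f₆=592.8203125, f₇=844.69580078125, f₈=1168.
(h/2)·[f₀ + 2f₁ + 2f₂ + 2f₃ + 2f₄ + 2f₅ + 2f₆ + 2f₇ + f₈] = 0.1875·(5967.75390625) = 1118.953857.

1118.953857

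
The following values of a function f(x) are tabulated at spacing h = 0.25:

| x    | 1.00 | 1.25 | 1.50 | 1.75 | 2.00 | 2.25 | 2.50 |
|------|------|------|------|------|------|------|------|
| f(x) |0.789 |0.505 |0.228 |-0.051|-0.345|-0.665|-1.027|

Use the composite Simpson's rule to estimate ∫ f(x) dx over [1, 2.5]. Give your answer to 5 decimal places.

h = 0.25, n = 6.
(h/3)·[y₀ + 4y₁ + 2y₂ + 4y₃ + 2y₄ + 4y₅ + y₆] = 0.083333·(-1.316) = -0.10967.

-0.10967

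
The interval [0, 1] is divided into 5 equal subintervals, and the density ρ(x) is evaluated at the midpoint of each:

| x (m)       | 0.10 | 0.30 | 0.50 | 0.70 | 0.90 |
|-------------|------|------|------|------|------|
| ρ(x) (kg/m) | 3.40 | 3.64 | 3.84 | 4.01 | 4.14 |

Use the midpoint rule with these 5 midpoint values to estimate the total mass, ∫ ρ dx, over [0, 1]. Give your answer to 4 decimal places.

3.8060

h = 0.2, n = 5.
h·[y(m₁) + y(m₂) + y(m₃) + y(m₄) + y(m₅)] = 0.2·(19.03) = 3.8060.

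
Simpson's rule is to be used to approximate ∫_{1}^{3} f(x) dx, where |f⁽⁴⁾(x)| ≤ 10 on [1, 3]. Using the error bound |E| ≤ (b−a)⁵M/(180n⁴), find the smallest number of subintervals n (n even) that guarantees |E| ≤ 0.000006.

Need 320/(180n⁴) ≤ 0.000006.
n⁴ ≥ 320/(180·0.000006) = 296296 ⇒ n ≥ 23.3309, so the smallest even n is 24. (n must be even for Simpson's rule.)

24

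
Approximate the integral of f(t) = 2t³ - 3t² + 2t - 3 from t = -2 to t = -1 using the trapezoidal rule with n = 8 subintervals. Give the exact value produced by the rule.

-20.53125

h = (-1 − (-2))/8 = 0.125.
Nodes t₀,…,t₈ = -2, -1.875, -1.75, -1.625, -1.5, -1.375, -1.25, -1.125, -1.
f(t) = 2t³ - 3t² + 2t - 3: f₀=-35, f₁=-30.48046875, f₂=-26.40625, f₃=-22.75390625, f₄=-19.5, f₅=-16.62109375, f₆=-14.09375, f₇=-11.89453125, f₈=-10.
(h/2)·[f₀ + 2f₁ + 2f₂ + 2f₃ + 2f₄ + 2f₅ + 2f₆ + 2f₇ + f₈] = 0.0625·(-328.5) = -20.53125.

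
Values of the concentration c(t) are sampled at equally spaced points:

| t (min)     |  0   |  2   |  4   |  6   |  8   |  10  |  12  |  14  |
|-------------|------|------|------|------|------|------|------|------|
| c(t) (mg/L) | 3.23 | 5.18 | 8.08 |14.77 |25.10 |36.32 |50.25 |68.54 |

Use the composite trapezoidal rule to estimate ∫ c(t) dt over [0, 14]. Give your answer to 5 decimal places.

351.17000

h = 2, n = 7.
(h/2)·[y₀ + 2y₁ + 2y₂ + 2y₃ + 2y₄ + 2y₅ + 2y₆ + y₇] = 1·(351.17) = 351.17000.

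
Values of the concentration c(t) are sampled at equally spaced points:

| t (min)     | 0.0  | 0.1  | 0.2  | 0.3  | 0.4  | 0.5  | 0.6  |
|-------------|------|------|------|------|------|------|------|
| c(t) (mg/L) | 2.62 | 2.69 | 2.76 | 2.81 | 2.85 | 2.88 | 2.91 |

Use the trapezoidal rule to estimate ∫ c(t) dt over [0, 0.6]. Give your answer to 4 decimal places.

h = 0.1, n = 6.
(h/2)·[y₀ + 2y₁ + 2y₂ + 2y₃ + 2y₄ + 2y₅ + y₆] = 0.05·(33.51) = 1.6755.

1.6755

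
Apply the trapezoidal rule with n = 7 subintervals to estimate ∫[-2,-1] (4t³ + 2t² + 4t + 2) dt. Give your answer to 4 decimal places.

h = (-1 − (-2))/7 = 0.142857.
Nodes t₀,…,t₇ = -2, -1.857143, -1.714286, -1.571429, -1.428571, -1.285714, -1.142857, -1.
f(t) = 4t³ + 2t² + 4t + 2: f₀=-30, f₁=-24.151603, f₂=-19.131195, f₃=-14.868805, f₄=-11.294461, f₅=-8.338192, f₆=-5.930029, f₇=-4.
(h/2)·[f₀ + 2f₁ + 2f₂ + 2f₃ + 2f₄ + 2f₅ + 2f₆ + f₇] = 0.071429·(-201.428571) = -14.3878.

-14.3878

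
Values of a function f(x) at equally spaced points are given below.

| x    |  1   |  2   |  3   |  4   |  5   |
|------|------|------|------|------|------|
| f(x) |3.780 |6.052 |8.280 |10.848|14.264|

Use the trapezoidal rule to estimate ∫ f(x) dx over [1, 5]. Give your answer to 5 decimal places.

34.20200

h = 1, n = 4.
(h/2)·[y₀ + 2y₁ + 2y₂ + 2y₃ + y₄] = 0.5·(68.404) = 34.20200.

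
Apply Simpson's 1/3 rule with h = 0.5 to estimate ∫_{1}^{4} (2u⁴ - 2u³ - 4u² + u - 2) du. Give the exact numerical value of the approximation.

h = (4 − 1)/6 = 0.5.
Nodes u₀,…,u₆ = 1, 1.5, 2, 2.5, 3, 3.5, 4.
f(u) = 2u⁴ - 2u³ - 4u² + u - 2: f₀=-5, f₁=-6.125, f₂=0, f₃=22.375, f₄=73, f₅=166.875, f₆=322.
(h/3)·[f₀ + 4f₁ + 2f₂ + 4f₃ + 2f₄ + 4f₅ + f₆] = 0.166667·(1195.5) = 199.25.

199.25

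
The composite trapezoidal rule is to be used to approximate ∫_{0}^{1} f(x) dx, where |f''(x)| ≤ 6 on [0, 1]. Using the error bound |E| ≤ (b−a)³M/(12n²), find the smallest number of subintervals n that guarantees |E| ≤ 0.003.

Need 6/(12n²) ≤ 0.003.
n² ≥ 6/(12·0.003) = 166.667 ⇒ n ≥ 12.9099, so the smallest n is 13.

13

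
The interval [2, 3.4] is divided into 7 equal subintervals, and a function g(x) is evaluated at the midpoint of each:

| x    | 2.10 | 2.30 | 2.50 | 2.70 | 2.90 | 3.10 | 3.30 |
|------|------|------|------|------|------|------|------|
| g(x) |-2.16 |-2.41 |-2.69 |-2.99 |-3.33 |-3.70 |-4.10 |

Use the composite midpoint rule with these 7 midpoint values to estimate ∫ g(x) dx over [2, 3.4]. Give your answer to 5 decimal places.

-4.27600

h = 0.2, n = 7.
h·[y(m₁) + y(m₂) + y(m₃) + y(m₄) + y(m₅) + y(m₆) + y(m₇)] = 0.2·(-21.38) = -4.27600.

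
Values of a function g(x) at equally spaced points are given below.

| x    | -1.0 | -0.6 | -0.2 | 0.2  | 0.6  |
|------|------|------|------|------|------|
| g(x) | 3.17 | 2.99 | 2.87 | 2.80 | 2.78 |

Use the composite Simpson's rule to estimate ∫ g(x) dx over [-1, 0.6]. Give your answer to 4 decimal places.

h = 0.4, n = 4.
(h/3)·[y₀ + 4y₁ + 2y₂ + 4y₃ + y₄] = 0.133333·(34.85) = 4.6467.

4.6467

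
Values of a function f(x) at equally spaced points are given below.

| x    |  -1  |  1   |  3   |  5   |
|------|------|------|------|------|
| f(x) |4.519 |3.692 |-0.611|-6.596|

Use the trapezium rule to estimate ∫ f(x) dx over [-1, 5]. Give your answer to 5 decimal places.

4.08500

h = 2, n = 3.
(h/2)·[y₀ + 2y₁ + 2y₂ + y₃] = 1·(4.085) = 4.08500.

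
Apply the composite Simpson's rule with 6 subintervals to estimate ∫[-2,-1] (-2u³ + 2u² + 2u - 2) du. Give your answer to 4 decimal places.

h = (-1 − (-2))/6 = 0.166667.
Nodes u₀,…,u₆ = -2, -1.833333, -1.666667, -1.5, -1.333333, -1.166667, -1.
f(u) = -2u³ + 2u² + 2u - 2: f₀=18, f₁=13.379630, f₂=9.481481, f₃=6.25, f₄=3.629630, f₅=1.564815, f₆=0.
(h/3)·[f₀ + 4f₁ + 2f₂ + 4f₃ + 2f₄ + 4f₅ + f₆] = 0.055556·(129) = 7.1667.

7.1667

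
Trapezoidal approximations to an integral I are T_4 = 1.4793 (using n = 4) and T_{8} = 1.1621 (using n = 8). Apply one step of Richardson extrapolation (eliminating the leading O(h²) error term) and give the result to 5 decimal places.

R = (4·T_{8} − T_4) / 3 = (4·1.1621 − 1.4793)/3 = (3.1691)/3 = 1.05637.

1.05637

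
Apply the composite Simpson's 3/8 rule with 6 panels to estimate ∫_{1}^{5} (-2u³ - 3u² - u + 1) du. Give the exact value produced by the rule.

h = (5 − 1)/6 = 0.666667.
Nodes u₀,…,u₆ = 1, 1.666667, 2.333333, 3, 3.666667, 4.333333, 5.
f(u) = -2u³ - 3u² - u + 1: f₀=-5, f₁=-18.259259, f₂=-43.074074, f₃=-83, f₄=-141.592593, f₅=-222.407407, f₆=-329.
(3h/8)·[f₀ + 3f₁ + 3f₂ + 2f₃ + 3f₄ + 3f₅ + f₆] = 0.25·(-1776) = -444.

-444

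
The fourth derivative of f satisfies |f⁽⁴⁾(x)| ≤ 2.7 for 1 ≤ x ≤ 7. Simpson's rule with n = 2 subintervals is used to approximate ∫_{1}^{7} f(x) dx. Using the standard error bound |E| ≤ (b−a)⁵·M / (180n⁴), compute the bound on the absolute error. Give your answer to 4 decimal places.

|E| ≤ (6)⁵·2.7 / (180·2⁴) = 20995.2/2880 = 7.2900.

7.2900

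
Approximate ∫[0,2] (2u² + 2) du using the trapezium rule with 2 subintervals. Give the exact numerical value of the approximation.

10

h = (2 − 0)/2 = 1.
Nodes u₀,…,u₂ = 0, 1, 2.
f(u) = 2u² + 2: f₀=2, f₁=4, f₂=10.
(h/2)·[f₀ + 2f₁ + f₂] = 0.5·(20) = 10.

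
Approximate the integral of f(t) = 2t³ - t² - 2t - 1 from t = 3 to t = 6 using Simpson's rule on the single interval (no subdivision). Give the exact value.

S = (b−a)/6 · [f(3) + 4f(4.5) + f(6)] = 0.5·[38 + 4·152 + 383] = 514.5.

514.5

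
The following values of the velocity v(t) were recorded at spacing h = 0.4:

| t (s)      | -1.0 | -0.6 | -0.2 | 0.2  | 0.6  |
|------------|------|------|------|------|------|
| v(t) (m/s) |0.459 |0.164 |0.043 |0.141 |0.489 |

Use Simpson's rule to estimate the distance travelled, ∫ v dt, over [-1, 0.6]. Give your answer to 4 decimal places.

h = 0.4, n = 4.
(h/3)·[y₀ + 4y₁ + 2y₂ + 4y₃ + y₄] = 0.133333·(2.254) = 0.3005.

0.3005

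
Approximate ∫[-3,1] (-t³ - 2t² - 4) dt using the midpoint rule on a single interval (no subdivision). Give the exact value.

-20

M = (b−a)·f(-1) = 4·(-5) = -20.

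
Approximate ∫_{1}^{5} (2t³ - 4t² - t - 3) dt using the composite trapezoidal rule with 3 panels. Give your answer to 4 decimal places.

h = (5 − 1)/3 = 1.333333.
Nodes t₀,…,t₃ = 1, 2.333333, 3.666667, 5.
f(t) = 2t³ - 4t² - t - 3: f₀=-6, f₁=-1.703704, f₂=38.148148, f₃=142.
(h/2)·[f₀ + 2f₁ + 2f₂ + f₃] = 0.666667·(208.888889) = 139.2593.

139.2593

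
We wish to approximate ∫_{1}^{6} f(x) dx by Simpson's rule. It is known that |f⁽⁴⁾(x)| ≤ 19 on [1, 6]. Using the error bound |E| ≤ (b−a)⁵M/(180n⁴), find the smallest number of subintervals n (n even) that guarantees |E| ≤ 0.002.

22

Need 59375/(180n⁴) ≤ 0.002.
n⁴ ≥ 59375/(180·0.002) = 164931 ⇒ n ≥ 20.1523, so the smallest even n is 22. (n must be even for Simpson's rule.)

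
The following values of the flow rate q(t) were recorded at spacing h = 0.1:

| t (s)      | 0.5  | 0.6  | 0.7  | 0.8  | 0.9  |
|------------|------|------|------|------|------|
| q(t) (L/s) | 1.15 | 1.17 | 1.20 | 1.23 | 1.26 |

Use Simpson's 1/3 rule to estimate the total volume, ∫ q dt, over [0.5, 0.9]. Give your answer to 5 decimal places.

0.48033

h = 0.1, n = 4.
(h/3)·[y₀ + 4y₁ + 2y₂ + 4y₃ + y₄] = 0.033333·(14.41) = 0.48033.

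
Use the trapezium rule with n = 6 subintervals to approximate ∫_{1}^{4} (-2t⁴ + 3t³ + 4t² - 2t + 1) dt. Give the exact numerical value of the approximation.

-153.125

h = (4 − 1)/6 = 0.5.
Nodes t₀,…,t₆ = 1, 1.5, 2, 2.5, 3, 3.5, 4.
f(t) = -2t⁴ + 3t³ + 4t² - 2t + 1: f₀=4, f₁=7, f₂=5, f₃=-10.25, f₄=-50, f₅=-128.5, f₆=-263.
(h/2)·[f₀ + 2f₁ + 2f₂ + 2f₃ + 2f₄ + 2f₅ + f₆] = 0.25·(-612.5) = -153.125.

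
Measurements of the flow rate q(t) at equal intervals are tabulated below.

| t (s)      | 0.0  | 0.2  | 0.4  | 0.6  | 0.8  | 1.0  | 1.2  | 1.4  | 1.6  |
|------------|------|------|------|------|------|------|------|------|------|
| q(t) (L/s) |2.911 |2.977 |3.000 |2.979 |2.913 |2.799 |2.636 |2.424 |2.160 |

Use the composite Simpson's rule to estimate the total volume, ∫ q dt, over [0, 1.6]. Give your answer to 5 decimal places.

4.45900

h = 0.2, n = 8.
(h/3)·[y₀ + 4y₁ + 2y₂ + 4y₃ + 2y₄ + 4y₅ + 2y₆ + 4y₇ + y₈] = 0.066667·(66.885) = 4.45900.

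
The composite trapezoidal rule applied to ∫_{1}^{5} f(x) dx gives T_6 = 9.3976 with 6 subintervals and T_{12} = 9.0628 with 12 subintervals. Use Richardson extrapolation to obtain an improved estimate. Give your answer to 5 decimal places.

8.95120

R = (4·T_{12} − T_6) / 3 = (4·9.0628 − 9.3976)/3 = (26.8536)/3 = 8.95120.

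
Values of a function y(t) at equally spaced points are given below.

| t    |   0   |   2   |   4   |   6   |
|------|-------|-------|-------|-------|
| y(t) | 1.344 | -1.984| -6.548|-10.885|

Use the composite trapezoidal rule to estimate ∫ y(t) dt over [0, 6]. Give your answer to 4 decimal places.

-26.6050

h = 2, n = 3.
(h/2)·[y₀ + 2y₁ + 2y₂ + y₃] = 1·(-26.605) = -26.6050.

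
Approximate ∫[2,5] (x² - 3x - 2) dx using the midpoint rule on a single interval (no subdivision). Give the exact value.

-0.75

M = (b−a)·f(3.5) = 3·(-0.25) = -0.75.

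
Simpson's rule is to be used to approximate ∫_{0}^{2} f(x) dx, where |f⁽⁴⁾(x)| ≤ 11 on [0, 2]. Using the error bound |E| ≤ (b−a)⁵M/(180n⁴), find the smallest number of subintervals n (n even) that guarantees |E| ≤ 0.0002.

10

Need 352/(180n⁴) ≤ 0.0002.
n⁴ ≥ 352/(180·0.0002) = 9777.78 ⇒ n ≥ 9.9440, so the smallest even n is 10. (n must be even for Simpson's rule.)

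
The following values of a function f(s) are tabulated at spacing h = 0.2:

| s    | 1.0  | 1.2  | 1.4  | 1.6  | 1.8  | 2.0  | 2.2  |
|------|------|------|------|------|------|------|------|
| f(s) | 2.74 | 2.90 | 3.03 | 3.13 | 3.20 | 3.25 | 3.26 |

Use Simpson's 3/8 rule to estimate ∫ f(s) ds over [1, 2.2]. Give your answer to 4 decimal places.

h = 0.2, n = 6.
(3h/8)·[y₀ + 3y₁ + 3y₂ + 2y₃ + 3y₄ + 3y₅ + y₆] = 0.075·(49.40) = 3.7050.

3.7050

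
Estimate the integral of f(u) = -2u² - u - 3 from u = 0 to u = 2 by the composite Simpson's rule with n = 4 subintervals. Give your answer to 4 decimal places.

h = (2 − 0)/4 = 0.5.
Nodes u₀,…,u₄ = 0, 0.5, 1, 1.5, 2.
f(u) = -2u² - u - 3: f₀=-3, f₁=-4, f₂=-6, f₃=-9, f₄=-13.
(h/3)·[f₀ + 4f₁ + 2f₂ + 4f₃ + f₄] = 0.166667·(-80) = -13.3333.

-13.3333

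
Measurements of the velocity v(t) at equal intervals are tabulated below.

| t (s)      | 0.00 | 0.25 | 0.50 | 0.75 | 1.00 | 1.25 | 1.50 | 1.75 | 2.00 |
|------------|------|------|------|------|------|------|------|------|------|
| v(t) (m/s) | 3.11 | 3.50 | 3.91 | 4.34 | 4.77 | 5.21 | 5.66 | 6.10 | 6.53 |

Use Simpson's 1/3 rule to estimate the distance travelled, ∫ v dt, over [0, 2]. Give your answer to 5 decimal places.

9.57667

h = 0.25, n = 8.
(h/3)·[y₀ + 4y₁ + 2y₂ + 4y₃ + 2y₄ + 4y₅ + 2y₆ + 4y₇ + y₈] = 0.083333·(114.92) = 9.57667.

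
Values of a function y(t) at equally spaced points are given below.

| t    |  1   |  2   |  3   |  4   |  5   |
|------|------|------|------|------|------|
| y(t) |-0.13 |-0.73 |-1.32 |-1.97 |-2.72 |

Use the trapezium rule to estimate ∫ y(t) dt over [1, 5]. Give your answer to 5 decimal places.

h = 1, n = 4.
(h/2)·[y₀ + 2y₁ + 2y₂ + 2y₃ + y₄] = 0.5·(-10.89) = -5.44500.

-5.44500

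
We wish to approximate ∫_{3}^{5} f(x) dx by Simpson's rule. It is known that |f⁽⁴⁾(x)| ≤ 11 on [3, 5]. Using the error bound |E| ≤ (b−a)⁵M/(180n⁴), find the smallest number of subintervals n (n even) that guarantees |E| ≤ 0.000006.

Need 352/(180n⁴) ≤ 0.000006.
n⁴ ≥ 352/(180·0.000006) = 325926 ⇒ n ≥ 23.8935, so the smallest even n is 24. (n must be even for Simpson's rule.)

24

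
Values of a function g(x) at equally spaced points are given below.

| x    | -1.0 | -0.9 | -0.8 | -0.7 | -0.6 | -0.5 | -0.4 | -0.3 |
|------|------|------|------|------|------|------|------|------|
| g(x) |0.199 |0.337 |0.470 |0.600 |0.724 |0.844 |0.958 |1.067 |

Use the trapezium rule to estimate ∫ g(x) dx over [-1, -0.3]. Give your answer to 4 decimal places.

0.4566

h = 0.1, n = 7.
(h/2)·[y₀ + 2y₁ + 2y₂ + 2y₃ + 2y₄ + 2y₅ + 2y₆ + y₇] = 0.05·(9.132) = 0.4566.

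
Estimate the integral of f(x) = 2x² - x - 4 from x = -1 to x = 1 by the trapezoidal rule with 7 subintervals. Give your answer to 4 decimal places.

-6.6122

h = (1 − (-1))/7 = 0.285714.
Nodes x₀,…,x₇ = -1, -0.714286, -0.428571, -0.142857, 0.142857, 0.428571, 0.714286, 1.
f(x) = 2x² - x - 4: f₀=-1, f₁=-2.265306, f₂=-3.204082, f₃=-3.816327, f₄=-4.102041, f₅=-4.061224, f₆=-3.693878, f₇=-3.
(h/2)·[f₀ + 2f₁ + 2f₂ + 2f₃ + 2f₄ + 2f₅ + 2f₆ + f₇] = 0.142857·(-46.285714) = -6.6122.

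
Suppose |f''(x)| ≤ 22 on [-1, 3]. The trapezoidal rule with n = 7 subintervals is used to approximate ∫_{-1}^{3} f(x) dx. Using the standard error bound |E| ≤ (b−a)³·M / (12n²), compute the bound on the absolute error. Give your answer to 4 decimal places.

2.3946

|E| ≤ (4)³·22 / (12·7²) = 1408/588 = 2.3946.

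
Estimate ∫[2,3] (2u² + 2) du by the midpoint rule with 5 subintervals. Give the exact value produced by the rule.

h = (3 − 2)/5 = 0.2.
Midpoints m₁,…,m₅ = 2.1, 2.3, 2.5, 2.7, 2.9.
f(m₁)=10.82, f(m₂)=12.58, f(m₃)=14.5, f(m₄)=16.58, f(m₅)=18.82.
h·[f(m₁) + f(m₂) + f(m₃) + f(m₄) + f(m₅)] = 0.2·(73.3) = 14.66.

14.66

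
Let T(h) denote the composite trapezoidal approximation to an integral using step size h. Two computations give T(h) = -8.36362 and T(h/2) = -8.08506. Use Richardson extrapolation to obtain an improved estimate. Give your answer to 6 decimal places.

-7.992207

R = (4·T(h/2) − T(h)) / 3 = (4·(-8.08506) − (-8.36362))/3 = (-23.97662)/3 = -7.992207.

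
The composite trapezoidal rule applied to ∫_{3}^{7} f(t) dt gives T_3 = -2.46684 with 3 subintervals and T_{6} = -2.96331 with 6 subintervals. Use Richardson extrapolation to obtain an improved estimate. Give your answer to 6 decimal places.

R = (4·T_{6} − T_3) / 3 = (4·(-2.96331) − (-2.46684))/3 = (-9.38640)/3 = -3.128800.

-3.128800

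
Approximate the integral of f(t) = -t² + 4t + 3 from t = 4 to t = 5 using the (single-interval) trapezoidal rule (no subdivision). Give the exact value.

0.5

T = (b−a)/2 · [f(4) + f(5)] = 0.5·[3 + (-2)] = 0.5.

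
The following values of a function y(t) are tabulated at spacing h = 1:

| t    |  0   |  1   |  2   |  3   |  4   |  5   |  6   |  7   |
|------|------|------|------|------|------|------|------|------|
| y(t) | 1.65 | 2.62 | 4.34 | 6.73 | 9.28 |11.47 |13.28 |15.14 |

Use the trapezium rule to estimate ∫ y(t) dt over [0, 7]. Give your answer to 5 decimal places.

h = 1, n = 7.
(h/2)·[y₀ + 2y₁ + 2y₂ + 2y₃ + 2y₄ + 2y₅ + 2y₆ + y₇] = 0.5·(112.23) = 56.11500.

56.11500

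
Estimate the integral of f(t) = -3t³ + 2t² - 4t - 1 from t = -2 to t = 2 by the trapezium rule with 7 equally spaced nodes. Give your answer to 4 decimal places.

7.2593

h = (2 − (-2))/6 = 0.666667.
Nodes t₀,…,t₆ = -2, -1.333333, -0.666667, 0, 0.666667, 1.333333, 2.
f(t) = -3t³ + 2t² - 4t - 1: f₀=39, f₁=15, f₂=3.444444, f₃=-1, f₄=-3.666667, f₅=-9.888889, f₆=-25.
(h/2)·[f₀ + 2f₁ + 2f₂ + 2f₃ + 2f₄ + 2f₅ + f₆] = 0.333333·(21.777778) = 7.2593.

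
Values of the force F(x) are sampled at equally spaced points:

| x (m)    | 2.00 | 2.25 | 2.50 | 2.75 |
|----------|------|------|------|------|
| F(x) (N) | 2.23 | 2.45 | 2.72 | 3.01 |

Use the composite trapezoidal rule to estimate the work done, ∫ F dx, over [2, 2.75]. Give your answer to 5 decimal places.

1.94750

h = 0.25, n = 3.
(h/2)·[y₀ + 2y₁ + 2y₂ + y₃] = 0.125·(15.58) = 1.94750.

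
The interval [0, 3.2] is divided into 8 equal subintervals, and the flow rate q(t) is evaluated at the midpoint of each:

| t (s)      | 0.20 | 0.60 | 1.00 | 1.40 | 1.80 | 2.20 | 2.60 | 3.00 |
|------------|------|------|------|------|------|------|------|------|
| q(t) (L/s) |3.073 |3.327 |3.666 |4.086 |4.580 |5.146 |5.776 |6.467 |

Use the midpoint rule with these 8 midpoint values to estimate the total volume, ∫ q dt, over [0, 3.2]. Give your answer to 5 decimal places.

14.44840

h = 0.4, n = 8.
h·[y(m₁) + y(m₂) + y(m₃) + y(m₄) + y(m₅) + y(m₆) + y(m₇) + y(m₈)] = 0.4·(36.121) = 14.44840.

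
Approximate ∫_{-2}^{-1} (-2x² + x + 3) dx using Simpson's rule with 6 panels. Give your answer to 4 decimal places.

-3.1667

h = (-1 − (-2))/6 = 0.166667.
Nodes x₀,…,x₆ = -2, -1.833333, -1.666667, -1.5, -1.333333, -1.166667, -1.
f(x) = -2x² + x + 3: f₀=-7, f₁=-5.555556, f₂=-4.222222, f₃=-3, f₄=-1.888889, f₅=-0.888889, f₆=0.
(h/3)·[f₀ + 4f₁ + 2f₂ + 4f₃ + 2f₄ + 4f₅ + f₆] = 0.055556·(-57) = -3.1667.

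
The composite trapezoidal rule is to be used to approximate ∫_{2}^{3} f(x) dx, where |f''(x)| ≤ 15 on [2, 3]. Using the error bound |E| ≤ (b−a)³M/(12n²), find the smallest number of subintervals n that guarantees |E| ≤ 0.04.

Need 15/(12n²) ≤ 0.04.
n² ≥ 15/(12·0.04) = 31.25 ⇒ n ≥ 5.5902, so the smallest n is 6.

6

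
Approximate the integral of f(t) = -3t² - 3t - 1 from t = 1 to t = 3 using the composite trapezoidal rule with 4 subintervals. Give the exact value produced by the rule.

h = (3 − 1)/4 = 0.5.
Nodes t₀,…,t₄ = 1, 1.5, 2, 2.5, 3.
f(t) = -3t² - 3t - 1: f₀=-7, f₁=-12.25, f₂=-19, f₃=-27.25, f₄=-37.
(h/2)·[f₀ + 2f₁ + 2f₂ + 2f₃ + f₄] = 0.25·(-161) = -40.25.

-40.25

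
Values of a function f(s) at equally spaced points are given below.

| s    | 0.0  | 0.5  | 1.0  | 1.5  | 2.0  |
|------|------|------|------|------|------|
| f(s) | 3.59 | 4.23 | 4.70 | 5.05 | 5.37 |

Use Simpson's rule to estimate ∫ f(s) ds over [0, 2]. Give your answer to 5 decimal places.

9.24667

h = 0.5, n = 4.
(h/3)·[y₀ + 4y₁ + 2y₂ + 4y₃ + y₄] = 0.166667·(55.48) = 9.24667.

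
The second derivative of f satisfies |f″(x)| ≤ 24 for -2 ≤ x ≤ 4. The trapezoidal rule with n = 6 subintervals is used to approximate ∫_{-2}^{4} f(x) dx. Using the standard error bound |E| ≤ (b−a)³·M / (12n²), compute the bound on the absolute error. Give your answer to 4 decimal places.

12.0000

|E| ≤ (6)³·24 / (12·6²) = 5184/432 = 12.0000.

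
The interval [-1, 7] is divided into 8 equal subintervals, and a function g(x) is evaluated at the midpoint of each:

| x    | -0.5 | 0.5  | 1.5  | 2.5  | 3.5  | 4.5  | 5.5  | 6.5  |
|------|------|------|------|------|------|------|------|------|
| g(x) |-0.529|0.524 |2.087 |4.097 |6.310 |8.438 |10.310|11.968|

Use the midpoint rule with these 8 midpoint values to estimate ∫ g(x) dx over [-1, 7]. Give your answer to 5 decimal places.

43.20500

h = 1, n = 8.
h·[y(m₁) + y(m₂) + y(m₃) + y(m₄) + y(m₅) + y(m₆) + y(m₇) + y(m₈)] = 1·(43.205) = 43.20500.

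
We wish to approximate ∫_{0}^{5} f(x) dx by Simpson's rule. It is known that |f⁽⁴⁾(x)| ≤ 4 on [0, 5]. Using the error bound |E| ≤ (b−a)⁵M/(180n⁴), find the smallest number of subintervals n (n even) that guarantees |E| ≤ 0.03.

Need 12500/(180n⁴) ≤ 0.03.
n⁴ ≥ 12500/(180·0.03) = 2314.81 ⇒ n ≥ 6.9363, so the smallest even n is 8. (n must be even for Simpson's rule.)

8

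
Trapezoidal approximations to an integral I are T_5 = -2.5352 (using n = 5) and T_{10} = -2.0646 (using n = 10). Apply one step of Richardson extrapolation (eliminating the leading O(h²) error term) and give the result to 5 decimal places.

R = (4·T_{10} − T_5) / 3 = (4·(-2.0646) − (-2.5352))/3 = (-5.7232)/3 = -1.90773.

-1.90773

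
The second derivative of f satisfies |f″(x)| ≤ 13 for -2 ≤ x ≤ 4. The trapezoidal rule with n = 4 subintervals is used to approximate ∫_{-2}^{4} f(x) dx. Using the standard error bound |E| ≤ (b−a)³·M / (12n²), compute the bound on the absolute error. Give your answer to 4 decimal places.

|E| ≤ (6)³·13 / (12·4²) = 2808/192 = 14.6250.

14.6250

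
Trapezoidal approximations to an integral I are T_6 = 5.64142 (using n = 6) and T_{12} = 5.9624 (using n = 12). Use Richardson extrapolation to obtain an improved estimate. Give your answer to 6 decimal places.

6.069393

R = (4·T_{12} − T_6) / 3 = (4·5.9624 − 5.64142)/3 = (18.20818)/3 = 6.069393.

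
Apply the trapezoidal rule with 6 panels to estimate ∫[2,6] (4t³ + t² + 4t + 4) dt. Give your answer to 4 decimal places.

1443.8519

h = (6 − 2)/6 = 0.666667.
Nodes t₀,…,t₆ = 2, 2.666667, 3.333333, 4, 4.666667, 5.333333, 6.
f(t) = 4t³ + t² + 4t + 4: f₀=48, f₁=97.629630, f₂=176.592593, f₃=292, f₄=450.962963, f₅=660.592593, f₆=928.
(h/2)·[f₀ + 2f₁ + 2f₂ + 2f₃ + 2f₄ + 2f₅ + f₆] = 0.333333·(4331.555556) = 1443.8519.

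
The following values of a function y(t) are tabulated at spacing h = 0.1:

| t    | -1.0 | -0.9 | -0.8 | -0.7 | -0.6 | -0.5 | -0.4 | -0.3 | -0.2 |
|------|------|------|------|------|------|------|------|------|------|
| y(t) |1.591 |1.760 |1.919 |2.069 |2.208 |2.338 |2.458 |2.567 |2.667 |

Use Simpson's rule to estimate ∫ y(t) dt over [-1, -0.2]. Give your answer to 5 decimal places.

h = 0.1, n = 8.
(h/3)·[y₀ + 4y₁ + 2y₂ + 4y₃ + 2y₄ + 4y₅ + 2y₆ + 4y₇ + y₈] = 0.033333·(52.364) = 1.74547.

1.74547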